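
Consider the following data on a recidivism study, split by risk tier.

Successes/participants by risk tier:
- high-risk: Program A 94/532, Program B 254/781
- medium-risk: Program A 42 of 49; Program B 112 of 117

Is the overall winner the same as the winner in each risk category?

High-risk: Program A 94/532 = 17.7%, Program B 254/781 = 32.5% → Program B
Medium-risk: Program A 42/49 = 85.7%, Program B 112/117 = 95.7% → Program B
Overall: Program A 136/581 = 23.4%, Program B 366/898 = 40.8% → Program B
Program B wins overall and in every risk group — no reversal.

Yes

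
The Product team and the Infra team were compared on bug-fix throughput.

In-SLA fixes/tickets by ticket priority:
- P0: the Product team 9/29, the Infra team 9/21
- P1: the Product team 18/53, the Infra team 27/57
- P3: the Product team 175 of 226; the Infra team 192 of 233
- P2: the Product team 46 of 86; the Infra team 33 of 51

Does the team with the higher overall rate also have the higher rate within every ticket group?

P0: the Product team 9/29 = 31.0%, the Infra team 9/21 = 42.9% → the Infra team
P1: the Product team 18/53 = 34.0%, the Infra team 27/57 = 47.4% → the Infra team
P3: the Product team 175/226 = 77.4%, the Infra team 192/233 = 82.4% → the Infra team
P2: the Product team 46/86 = 53.5%, the Infra team 33/51 = 64.7% → the Infra team
Overall: the Product team 248/394 = 62.9%, the Infra team 261/362 = 72.1% → the Infra team
The Infra team wins overall and in every ticket group — no reversal.

Yes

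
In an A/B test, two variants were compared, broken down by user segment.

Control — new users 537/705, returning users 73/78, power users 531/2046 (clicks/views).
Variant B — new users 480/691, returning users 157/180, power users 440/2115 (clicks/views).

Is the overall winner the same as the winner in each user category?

Yes

New users: Control 537/705 = 76.2%, Variant B 480/691 = 69.5% → Control
Returning users: Control 73/78 = 93.6%, Variant B 157/180 = 87.2% → Control
Power users: Control 531/2046 = 26.0%, Variant B 440/2115 = 20.8% → Control
Overall: Control 1141/2829 = 40.3%, Variant B 1077/2986 = 36.1% → Control
Control wins overall and in every user group — no reversal.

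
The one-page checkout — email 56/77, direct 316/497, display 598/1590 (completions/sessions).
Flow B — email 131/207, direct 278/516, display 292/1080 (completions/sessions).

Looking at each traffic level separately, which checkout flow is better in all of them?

Email: the one-page checkout 56/77 = 72.7%, Flow B 131/207 = 63.3% → the one-page checkout
Direct: the one-page checkout 316/497 = 63.6%, Flow B 278/516 = 53.9% → the one-page checkout
Display: the one-page checkout 598/1590 = 37.6%, Flow B 292/1080 = 27.0% → the one-page checkout
The one-page checkout has the higher rate in all 3 groups.

the one-page checkout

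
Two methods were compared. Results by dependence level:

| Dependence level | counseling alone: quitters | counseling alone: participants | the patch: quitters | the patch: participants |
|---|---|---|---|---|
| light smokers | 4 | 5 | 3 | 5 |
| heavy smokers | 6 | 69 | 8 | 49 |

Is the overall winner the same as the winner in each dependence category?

Light smokers: counseling alone 4/5 = 80.0%, the patch 3/5 = 60.0% → counseling alone
Heavy smokers: counseling alone 6/69 = 8.7%, the patch 8/49 = 16.3% → the patch
Overall: counseling alone 10/74 = 13.5%, the patch 11/54 = 20.4% → the patch
Neither sweeps: counseling alone wins 1 of 2 groups, the patch wins 1. The patch wins overall but not every group — no Simpson reversal.

No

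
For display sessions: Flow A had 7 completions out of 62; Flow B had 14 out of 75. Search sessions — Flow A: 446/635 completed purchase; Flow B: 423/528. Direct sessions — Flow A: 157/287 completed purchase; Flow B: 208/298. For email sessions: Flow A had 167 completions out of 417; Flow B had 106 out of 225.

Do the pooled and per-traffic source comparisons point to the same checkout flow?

Yes

Display: Flow A 7/62 = 11.3%, Flow B 14/75 = 18.7% → Flow B
Search: Flow A 446/635 = 70.2%, Flow B 423/528 = 80.1% → Flow B
Direct: Flow A 157/287 = 54.7%, Flow B 208/298 = 69.8% → Flow B
Email: Flow A 167/417 = 40.0%, Flow B 106/225 = 47.1% → Flow B
Overall: Flow A 777/1401 = 55.5%, Flow B 751/1126 = 66.7% → Flow B
Flow B wins overall and in every traffic group — no reversal.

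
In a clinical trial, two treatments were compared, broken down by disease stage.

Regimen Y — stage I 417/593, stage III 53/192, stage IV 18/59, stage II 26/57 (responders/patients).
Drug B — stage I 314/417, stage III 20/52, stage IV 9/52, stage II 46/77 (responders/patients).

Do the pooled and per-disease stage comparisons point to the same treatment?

No

Stage I: Regimen Y 417/593 = 70.3%, Drug B 314/417 = 75.3% → Drug B
Stage III: Regimen Y 53/192 = 27.6%, Drug B 20/52 = 38.5% → Drug B
Stage IV: Regimen Y 18/59 = 30.5%, Drug B 9/52 = 17.3% → Regimen Y
Stage II: Regimen Y 26/57 = 45.6%, Drug B 46/77 = 59.7% → Drug B
Overall: Regimen Y 514/901 = 57.0%, Drug B 389/598 = 65.1% → Drug B
Neither sweeps: Regimen Y wins 1 of 4 groups, Drug B wins 3. Drug B wins overall but not every group — no Simpson reversal.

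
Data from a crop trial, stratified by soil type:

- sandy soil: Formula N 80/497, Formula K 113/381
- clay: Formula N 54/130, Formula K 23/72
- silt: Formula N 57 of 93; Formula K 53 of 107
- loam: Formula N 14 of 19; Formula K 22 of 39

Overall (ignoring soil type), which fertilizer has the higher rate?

Formula K

Sandy soil: Formula N 80/497 = 16.1%, Formula K 113/381 = 29.7% → Formula K
Clay: Formula N 54/130 = 41.5%, Formula K 23/72 = 31.9% → Formula N
Silt: Formula N 57/93 = 61.3%, Formula K 53/107 = 49.5% → Formula N
Loam: Formula N 14/19 = 73.7%, Formula K 22/39 = 56.4% → Formula N
Overall: Formula N 205/739 = 27.7%, Formula K 211/599 = 35.2% → Formula K
(Neither sweeps every soil group, but Formula K has the higher pooled rate.)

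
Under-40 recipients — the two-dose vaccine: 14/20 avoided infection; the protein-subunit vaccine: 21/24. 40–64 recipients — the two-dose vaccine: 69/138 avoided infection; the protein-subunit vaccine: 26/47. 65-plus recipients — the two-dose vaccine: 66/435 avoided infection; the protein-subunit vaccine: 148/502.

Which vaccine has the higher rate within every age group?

the protein-subunit vaccine

Under-40: the two-dose vaccine 14/20 = 70.0%, the protein-subunit vaccine 21/24 = 87.5% → the protein-subunit vaccine
40–64: the two-dose vaccine 69/138 = 50.0%, the protein-subunit vaccine 26/47 = 55.3% → the protein-subunit vaccine
65-plus: the two-dose vaccine 66/435 = 15.2%, the protein-subunit vaccine 148/502 = 29.5% → the protein-subunit vaccine
The protein-subunit vaccine has the higher rate in all 3 groups.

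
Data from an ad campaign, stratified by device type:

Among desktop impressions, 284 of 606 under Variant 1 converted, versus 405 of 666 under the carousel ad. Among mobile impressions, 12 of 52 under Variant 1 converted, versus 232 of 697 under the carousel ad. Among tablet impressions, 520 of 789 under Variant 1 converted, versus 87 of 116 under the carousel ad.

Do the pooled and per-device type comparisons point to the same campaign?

Desktop: Variant 1 284/606 = 46.9%, the carousel ad 405/666 = 60.8% → the carousel ad
Mobile: Variant 1 12/52 = 23.1%, the carousel ad 232/697 = 33.3% → the carousel ad
Tablet: Variant 1 520/789 = 65.9%, the carousel ad 87/116 = 75.0% → the carousel ad
Overall: Variant 1 816/1447 = 56.4%, the carousel ad 724/1479 = 49.0% → Variant 1
The carousel ad wins each device group but Variant 1 wins overall — the comparison reverses. The carousel ad's impressions skew toward mobile, which has a lower base rate.

No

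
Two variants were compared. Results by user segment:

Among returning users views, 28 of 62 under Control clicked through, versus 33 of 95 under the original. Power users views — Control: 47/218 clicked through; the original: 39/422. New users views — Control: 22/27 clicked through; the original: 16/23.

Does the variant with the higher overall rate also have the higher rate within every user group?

Yes

Returning users: Control 28/62 = 45.2%, the original 33/95 = 34.7% → Control
Power users: Control 47/218 = 21.6%, the original 39/422 = 9.2% → Control
New users: Control 22/27 = 81.5%, the original 16/23 = 69.6% → Control
Overall: Control 97/307 = 31.6%, the original 88/540 = 16.3% → Control
Control wins overall and in every user group — no reversal.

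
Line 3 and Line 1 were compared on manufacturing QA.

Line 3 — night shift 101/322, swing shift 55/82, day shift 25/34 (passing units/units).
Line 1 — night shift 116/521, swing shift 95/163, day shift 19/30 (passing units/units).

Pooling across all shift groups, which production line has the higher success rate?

Line 3

Night shift: Line 3 101/322 = 31.4%, Line 1 116/521 = 22.3% → Line 3
Swing shift: Line 3 55/82 = 67.1%, Line 1 95/163 = 58.3% → Line 3
Day shift: Line 3 25/34 = 73.5%, Line 1 19/30 = 63.3% → Line 3
Overall: Line 3 181/438 = 41.3%, Line 1 230/714 = 32.2% → Line 3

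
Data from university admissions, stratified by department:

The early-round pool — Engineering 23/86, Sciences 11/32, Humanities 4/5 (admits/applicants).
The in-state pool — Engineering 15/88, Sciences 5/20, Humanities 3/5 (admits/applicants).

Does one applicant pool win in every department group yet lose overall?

Engineering: the early-round pool 23/86 = 26.7%, the in-state pool 15/88 = 17.0% → the early-round pool
Sciences: the early-round pool 11/32 = 34.4%, the in-state pool 5/20 = 25.0% → the early-round pool
Humanities: the early-round pool 4/5 = 80.0%, the in-state pool 3/5 = 60.0% → the early-round pool
Overall: the early-round pool 38/123 = 30.9%, the in-state pool 23/113 = 20.4% → the early-round pool
The early-round pool wins overall and in every department group — no reversal.

No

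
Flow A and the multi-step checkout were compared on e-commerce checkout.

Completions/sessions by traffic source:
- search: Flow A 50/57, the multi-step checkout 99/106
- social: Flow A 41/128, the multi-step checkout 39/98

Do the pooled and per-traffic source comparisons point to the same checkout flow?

Search: Flow A 50/57 = 87.7%, the multi-step checkout 99/106 = 93.4% → the multi-step checkout
Social: Flow A 41/128 = 32.0%, the multi-step checkout 39/98 = 39.8% → the multi-step checkout
Overall: Flow A 91/185 = 49.2%, the multi-step checkout 138/204 = 67.6% → the multi-step checkout
The multi-step checkout wins overall and in every traffic group — no reversal.

Yes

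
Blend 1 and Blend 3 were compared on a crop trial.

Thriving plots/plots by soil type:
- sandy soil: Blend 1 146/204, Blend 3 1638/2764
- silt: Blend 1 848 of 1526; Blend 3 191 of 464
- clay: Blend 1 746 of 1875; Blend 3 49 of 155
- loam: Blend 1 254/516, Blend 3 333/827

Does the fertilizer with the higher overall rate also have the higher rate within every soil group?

No

Sandy soil: Blend 1 146/204 = 71.6%, Blend 3 1638/2764 = 59.3% → Blend 1
Silt: Blend 1 848/1526 = 55.6%, Blend 3 191/464 = 41.2% → Blend 1
Clay: Blend 1 746/1875 = 39.8%, Blend 3 49/155 = 31.6% → Blend 1
Loam: Blend 1 254/516 = 49.2%, Blend 3 333/827 = 40.3% → Blend 1
Overall: Blend 1 1994/4121 = 48.4%, Blend 3 2211/4210 = 52.5% → Blend 3
Blend 1 wins each soil group but Blend 3 wins overall — the comparison reverses. Blend 1's plots skew toward clay, which has a lower base rate.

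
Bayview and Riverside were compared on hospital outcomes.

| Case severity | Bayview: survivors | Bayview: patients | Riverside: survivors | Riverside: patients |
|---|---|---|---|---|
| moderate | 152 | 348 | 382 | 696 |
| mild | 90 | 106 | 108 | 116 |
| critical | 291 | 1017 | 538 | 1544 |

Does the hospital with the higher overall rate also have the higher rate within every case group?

Yes

Moderate: Bayview 152/348 = 43.7%, Riverside 382/696 = 54.9% → Riverside
Mild: Bayview 90/106 = 84.9%, Riverside 108/116 = 93.1% → Riverside
Critical: Bayview 291/1017 = 28.6%, Riverside 538/1544 = 34.8% → Riverside
Overall: Bayview 533/1471 = 36.2%, Riverside 1028/2356 = 43.6% → Riverside
Riverside wins overall and in every case group — no reversal.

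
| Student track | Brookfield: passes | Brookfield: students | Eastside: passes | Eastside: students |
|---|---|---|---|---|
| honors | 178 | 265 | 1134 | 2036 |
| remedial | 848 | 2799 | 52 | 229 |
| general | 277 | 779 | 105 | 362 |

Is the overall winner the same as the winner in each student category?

No

Honors: Brookfield 178/265 = 67.2%, Eastside 1134/2036 = 55.7% → Brookfield
Remedial: Brookfield 848/2799 = 30.3%, Eastside 52/229 = 22.7% → Brookfield
General: Brookfield 277/779 = 35.6%, Eastside 105/362 = 29.0% → Brookfield
Overall: Brookfield 1303/3843 = 33.9%, Eastside 1291/2627 = 49.1% → Eastside
Brookfield wins each student group but Eastside wins overall — the comparison reverses. Brookfield's students skew toward remedial, which has a lower base rate.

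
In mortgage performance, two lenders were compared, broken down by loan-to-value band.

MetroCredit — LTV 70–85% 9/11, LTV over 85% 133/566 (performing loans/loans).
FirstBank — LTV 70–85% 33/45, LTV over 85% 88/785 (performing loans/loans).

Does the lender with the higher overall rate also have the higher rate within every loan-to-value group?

LTV 70–85%: MetroCredit 9/11 = 81.8%, FirstBank 33/45 = 73.3% → MetroCredit
LTV over 85%: MetroCredit 133/566 = 23.5%, FirstBank 88/785 = 11.2% → MetroCredit
Overall: MetroCredit 142/577 = 24.6%, FirstBank 121/830 = 14.6% → MetroCredit
MetroCredit wins overall and in every loan-to-value group — no reversal.

Yes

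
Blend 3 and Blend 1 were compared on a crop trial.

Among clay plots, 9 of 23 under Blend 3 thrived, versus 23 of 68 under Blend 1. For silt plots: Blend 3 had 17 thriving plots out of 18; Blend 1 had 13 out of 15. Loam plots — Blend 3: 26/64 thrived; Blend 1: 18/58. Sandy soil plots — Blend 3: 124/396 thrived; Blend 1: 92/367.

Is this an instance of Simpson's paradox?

Clay: Blend 3 9/23 = 39.1%, Blend 1 23/68 = 33.8% → Blend 3
Silt: Blend 3 17/18 = 94.4%, Blend 1 13/15 = 86.7% → Blend 3
Loam: Blend 3 26/64 = 40.6%, Blend 1 18/58 = 31.0% → Blend 3
Sandy soil: Blend 3 124/396 = 31.3%, Blend 1 92/367 = 25.1% → Blend 3
Overall: Blend 3 176/501 = 35.1%, Blend 1 146/508 = 28.7% → Blend 3
Blend 3 wins overall and in every soil group — no reversal.

No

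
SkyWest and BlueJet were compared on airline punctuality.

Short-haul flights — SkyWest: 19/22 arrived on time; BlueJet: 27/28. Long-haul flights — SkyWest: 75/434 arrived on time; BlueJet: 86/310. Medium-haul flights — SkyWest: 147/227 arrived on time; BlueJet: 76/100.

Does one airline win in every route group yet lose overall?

Short-haul: SkyWest 19/22 = 86.4%, BlueJet 27/28 = 96.4% → BlueJet
Long-haul: SkyWest 75/434 = 17.3%, BlueJet 86/310 = 27.7% → BlueJet
Medium-haul: SkyWest 147/227 = 64.8%, BlueJet 76/100 = 76.0% → BlueJet
Overall: SkyWest 241/683 = 35.3%, BlueJet 189/438 = 43.2% → BlueJet
BlueJet wins overall and in every route group — no reversal.

No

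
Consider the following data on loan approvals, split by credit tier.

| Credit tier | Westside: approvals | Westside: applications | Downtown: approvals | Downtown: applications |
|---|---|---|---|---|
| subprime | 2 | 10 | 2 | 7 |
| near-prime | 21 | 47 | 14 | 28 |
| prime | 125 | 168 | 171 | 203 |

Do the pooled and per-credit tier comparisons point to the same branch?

Yes

Subprime: Westside 2/10 = 20.0%, Downtown 2/7 = 28.6% → Downtown
Near-prime: Westside 21/47 = 44.7%, Downtown 14/28 = 50.0% → Downtown
Prime: Westside 125/168 = 74.4%, Downtown 171/203 = 84.2% → Downtown
Overall: Westside 148/225 = 65.8%, Downtown 187/238 = 78.6% → Downtown
Downtown wins overall and in every credit group — no reversal.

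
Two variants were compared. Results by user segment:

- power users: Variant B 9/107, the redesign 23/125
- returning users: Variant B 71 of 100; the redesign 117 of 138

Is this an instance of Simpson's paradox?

Power users: Variant B 9/107 = 8.4%, the redesign 23/125 = 18.4% → the redesign
Returning users: Variant B 71/100 = 71.0%, the redesign 117/138 = 84.8% → the redesign
Overall: Variant B 80/207 = 38.6%, the redesign 140/263 = 53.2% → the redesign
The redesign wins overall and in every user group — no reversal.

No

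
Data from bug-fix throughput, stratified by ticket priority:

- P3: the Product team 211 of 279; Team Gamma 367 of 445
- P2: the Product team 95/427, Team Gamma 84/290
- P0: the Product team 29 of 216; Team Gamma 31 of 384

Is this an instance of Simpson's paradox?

P3: the Product team 211/279 = 75.6%, Team Gamma 367/445 = 82.5% → Team Gamma
P2: the Product team 95/427 = 22.2%, Team Gamma 84/290 = 29.0% → Team Gamma
P0: the Product team 29/216 = 13.4%, Team Gamma 31/384 = 8.1% → the Product team
Overall: the Product team 335/922 = 36.3%, Team Gamma 482/1119 = 43.1% → Team Gamma
Neither sweeps: the Product team wins 1 of 3 groups, Team Gamma wins 2. Team Gamma wins overall but not every group — no Simpson reversal.

No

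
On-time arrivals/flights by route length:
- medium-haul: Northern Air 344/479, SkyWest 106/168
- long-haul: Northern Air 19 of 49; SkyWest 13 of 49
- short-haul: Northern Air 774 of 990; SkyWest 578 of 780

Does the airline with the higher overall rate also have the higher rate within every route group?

Medium-haul: Northern Air 344/479 = 71.8%, SkyWest 106/168 = 63.1% → Northern Air
Long-haul: Northern Air 19/49 = 38.8%, SkyWest 13/49 = 26.5% → Northern Air
Short-haul: Northern Air 774/990 = 78.2%, SkyWest 578/780 = 74.1% → Northern Air
Overall: Northern Air 1137/1518 = 74.9%, SkyWest 697/997 = 69.9% → Northern Air
Northern Air wins overall and in every route group — no reversal.

Yes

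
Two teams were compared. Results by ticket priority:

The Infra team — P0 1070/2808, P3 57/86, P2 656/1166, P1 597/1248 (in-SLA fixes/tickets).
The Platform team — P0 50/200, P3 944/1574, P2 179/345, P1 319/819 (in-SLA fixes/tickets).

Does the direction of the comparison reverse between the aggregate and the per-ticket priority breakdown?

P0: the Infra team 1070/2808 = 38.1%, the Platform team 50/200 = 25.0% → the Infra team
P3: the Infra team 57/86 = 66.3%, the Platform team 944/1574 = 60.0% → the Infra team
P2: the Infra team 656/1166 = 56.3%, the Platform team 179/345 = 51.9% → the Infra team
P1: the Infra team 597/1248 = 47.8%, the Platform team 319/819 = 38.9% → the Infra team
Overall: the Infra team 2380/5308 = 44.8%, the Platform team 1492/2938 = 50.8% → the Platform team
The Infra team wins each ticket group but the Platform team wins overall — the comparison reverses. The Infra team's tickets skew toward P0, which has a lower base rate.

Yes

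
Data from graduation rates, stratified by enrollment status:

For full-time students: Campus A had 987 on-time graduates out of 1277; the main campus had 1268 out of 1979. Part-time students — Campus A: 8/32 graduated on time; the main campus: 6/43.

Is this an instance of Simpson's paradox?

No

Full-time: Campus A 987/1277 = 77.3%, the main campus 1268/1979 = 64.1% → Campus A
Part-time: Campus A 8/32 = 25.0%, the main campus 6/43 = 14.0% → Campus A
Overall: Campus A 995/1309 = 76.0%, the main campus 1274/2022 = 63.0% → Campus A
Campus A wins overall and in every enrollment group — no reversal.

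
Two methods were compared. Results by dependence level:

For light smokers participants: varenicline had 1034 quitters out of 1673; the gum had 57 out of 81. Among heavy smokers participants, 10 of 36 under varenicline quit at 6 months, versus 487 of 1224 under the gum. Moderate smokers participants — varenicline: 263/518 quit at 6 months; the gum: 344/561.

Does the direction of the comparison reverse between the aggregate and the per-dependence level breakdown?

Light smokers: varenicline 1034/1673 = 61.8%, the gum 57/81 = 70.4% → the gum
Heavy smokers: varenicline 10/36 = 27.8%, the gum 487/1224 = 39.8% → the gum
Moderate smokers: varenicline 263/518 = 50.8%, the gum 344/561 = 61.3% → the gum
Overall: varenicline 1307/2227 = 58.7%, the gum 888/1866 = 47.6% → varenicline
The gum wins each dependence group but varenicline wins overall — the comparison reverses. The gum's participants skew toward heavy smokers, which has a lower base rate.

Yes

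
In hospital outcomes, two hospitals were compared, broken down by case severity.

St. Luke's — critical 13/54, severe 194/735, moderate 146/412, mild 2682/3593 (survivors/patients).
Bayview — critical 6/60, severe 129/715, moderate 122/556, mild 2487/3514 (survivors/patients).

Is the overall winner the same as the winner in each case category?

Yes

Critical: St. Luke's 13/54 = 24.1%, Bayview 6/60 = 10.0% → St. Luke's
Severe: St. Luke's 194/735 = 26.4%, Bayview 129/715 = 18.0% → St. Luke's
Moderate: St. Luke's 146/412 = 35.4%, Bayview 122/556 = 21.9% → St. Luke's
Mild: St. Luke's 2682/3593 = 74.6%, Bayview 2487/3514 = 70.8% → St. Luke's
Overall: St. Luke's 3035/4794 = 63.3%, Bayview 2744/4845 = 56.6% → St. Luke's
St. Luke's wins overall and in every case group — no reversal.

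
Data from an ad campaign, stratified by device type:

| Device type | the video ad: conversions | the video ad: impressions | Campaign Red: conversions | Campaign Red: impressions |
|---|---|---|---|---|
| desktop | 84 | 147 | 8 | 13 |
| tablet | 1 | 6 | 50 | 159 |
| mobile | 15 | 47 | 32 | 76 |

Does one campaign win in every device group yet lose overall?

Yes

Desktop: the video ad 84/147 = 57.1%, Campaign Red 8/13 = 61.5% → Campaign Red
Tablet: the video ad 1/6 = 16.7%, Campaign Red 50/159 = 31.4% → Campaign Red
Mobile: the video ad 15/47 = 31.9%, Campaign Red 32/76 = 42.1% → Campaign Red
Overall: the video ad 100/200 = 50.0%, Campaign Red 90/248 = 36.3% → the video ad
Campaign Red wins each device group but the video ad wins overall — the comparison reverses. Campaign Red's impressions skew toward tablet, which has a lower base rate.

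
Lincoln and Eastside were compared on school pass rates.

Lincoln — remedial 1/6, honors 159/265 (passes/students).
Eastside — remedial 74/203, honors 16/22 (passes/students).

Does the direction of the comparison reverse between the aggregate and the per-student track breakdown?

Remedial: Lincoln 1/6 = 16.7%, Eastside 74/203 = 36.5% → Eastside
Honors: Lincoln 159/265 = 60.0%, Eastside 16/22 = 72.7% → Eastside
Overall: Lincoln 160/271 = 59.0%, Eastside 90/225 = 40.0% → Lincoln
Eastside wins each student group but Lincoln wins overall — the comparison reverses. Eastside's students skew toward remedial, which has a lower base rate.

Yes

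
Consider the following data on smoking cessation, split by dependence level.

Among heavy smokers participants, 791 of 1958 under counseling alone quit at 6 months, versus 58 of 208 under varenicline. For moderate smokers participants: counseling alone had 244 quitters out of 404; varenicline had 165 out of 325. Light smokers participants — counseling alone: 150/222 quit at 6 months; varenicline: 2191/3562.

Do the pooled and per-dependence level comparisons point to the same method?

Heavy smokers: counseling alone 791/1958 = 40.4%, varenicline 58/208 = 27.9% → counseling alone
Moderate smokers: counseling alone 244/404 = 60.4%, varenicline 165/325 = 50.8% → counseling alone
Light smokers: counseling alone 150/222 = 67.6%, varenicline 2191/3562 = 61.5% → counseling alone
Overall: counseling alone 1185/2584 = 45.9%, varenicline 2414/4095 = 58.9% → varenicline
Counseling alone wins each dependence group but varenicline wins overall — the comparison reverses. Counseling alone's participants skew toward heavy smokers, which has a lower base rate.

No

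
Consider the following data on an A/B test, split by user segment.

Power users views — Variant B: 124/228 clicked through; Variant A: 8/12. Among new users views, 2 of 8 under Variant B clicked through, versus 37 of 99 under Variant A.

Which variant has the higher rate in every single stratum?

Variant A

Power users: Variant B 124/228 = 54.4%, Variant A 8/12 = 66.7% → Variant A
New users: Variant B 2/8 = 25.0%, Variant A 37/99 = 37.4% → Variant A
Variant A has the higher rate in both groups.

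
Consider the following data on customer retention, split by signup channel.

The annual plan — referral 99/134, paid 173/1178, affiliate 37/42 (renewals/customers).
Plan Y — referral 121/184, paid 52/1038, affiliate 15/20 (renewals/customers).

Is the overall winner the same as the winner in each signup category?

Yes

Referral: the annual plan 99/134 = 73.9%, Plan Y 121/184 = 65.8% → the annual plan
Paid: the annual plan 173/1178 = 14.7%, Plan Y 52/1038 = 5.0% → the annual plan
Affiliate: the annual plan 37/42 = 88.1%, Plan Y 15/20 = 75.0% → the annual plan
Overall: the annual plan 309/1354 = 22.8%, Plan Y 188/1242 = 15.1% → the annual plan
The annual plan wins overall and in every signup group — no reversal.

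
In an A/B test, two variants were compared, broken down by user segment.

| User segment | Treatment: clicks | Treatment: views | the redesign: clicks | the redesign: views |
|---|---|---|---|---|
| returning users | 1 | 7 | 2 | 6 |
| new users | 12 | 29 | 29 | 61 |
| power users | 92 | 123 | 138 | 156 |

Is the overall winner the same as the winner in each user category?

Returning users: Treatment 1/7 = 14.3%, the redesign 2/6 = 33.3% → the redesign
New users: Treatment 12/29 = 41.4%, the redesign 29/61 = 47.5% → the redesign
Power users: Treatment 92/123 = 74.8%, the redesign 138/156 = 88.5% → the redesign
Overall: Treatment 105/159 = 66.0%, the redesign 169/223 = 75.8% → the redesign
The redesign wins overall and in every user group — no reversal.

Yes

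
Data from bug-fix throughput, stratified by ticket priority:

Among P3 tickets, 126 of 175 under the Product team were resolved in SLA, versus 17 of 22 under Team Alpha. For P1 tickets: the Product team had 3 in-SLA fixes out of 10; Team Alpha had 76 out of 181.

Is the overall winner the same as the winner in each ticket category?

P3: the Product team 126/175 = 72.0%, Team Alpha 17/22 = 77.3% → Team Alpha
P1: the Product team 3/10 = 30.0%, Team Alpha 76/181 = 42.0% → Team Alpha
Overall: the Product team 129/185 = 69.7%, Team Alpha 93/203 = 45.8% → the Product team
Team Alpha wins each ticket group but the Product team wins overall — the comparison reverses. Team Alpha's tickets skew toward P1, which has a lower base rate.

No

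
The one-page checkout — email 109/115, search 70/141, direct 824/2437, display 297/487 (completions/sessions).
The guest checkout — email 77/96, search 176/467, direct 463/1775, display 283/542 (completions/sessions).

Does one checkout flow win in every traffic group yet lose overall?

No

Email: the one-page checkout 109/115 = 94.8%, the guest checkout 77/96 = 80.2% → the one-page checkout
Search: the one-page checkout 70/141 = 49.6%, the guest checkout 176/467 = 37.7% → the one-page checkout
Direct: the one-page checkout 824/2437 = 33.8%, the guest checkout 463/1775 = 26.1% → the one-page checkout
Display: the one-page checkout 297/487 = 61.0%, the guest checkout 283/542 = 52.2% → the one-page checkout
Overall: the one-page checkout 1300/3180 = 40.9%, the guest checkout 999/2880 = 34.7% → the one-page checkout
The one-page checkout wins overall and in every traffic group — no reversal.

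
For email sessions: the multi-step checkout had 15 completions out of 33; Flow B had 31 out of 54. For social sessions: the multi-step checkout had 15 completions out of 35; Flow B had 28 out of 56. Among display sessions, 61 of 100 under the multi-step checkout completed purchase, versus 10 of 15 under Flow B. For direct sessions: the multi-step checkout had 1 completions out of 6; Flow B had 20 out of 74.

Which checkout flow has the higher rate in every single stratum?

Email: the multi-step checkout 15/33 = 45.5%, Flow B 31/54 = 57.4% → Flow B
Social: the multi-step checkout 15/35 = 42.9%, Flow B 28/56 = 50.0% → Flow B
Display: the multi-step checkout 61/100 = 61.0%, Flow B 10/15 = 66.7% → Flow B
Direct: the multi-step checkout 1/6 = 16.7%, Flow B 20/74 = 27.0% → Flow B
Flow B has the higher rate in all 4 groups.

Flow B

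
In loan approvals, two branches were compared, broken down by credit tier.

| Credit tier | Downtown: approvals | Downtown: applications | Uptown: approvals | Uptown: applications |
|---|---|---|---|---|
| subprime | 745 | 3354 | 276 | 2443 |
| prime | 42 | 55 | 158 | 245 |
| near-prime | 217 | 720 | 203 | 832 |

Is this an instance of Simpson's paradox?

Subprime: Downtown 745/3354 = 22.2%, Uptown 276/2443 = 11.3% → Downtown
Prime: Downtown 42/55 = 76.4%, Uptown 158/245 = 64.5% → Downtown
Near-prime: Downtown 217/720 = 30.1%, Uptown 203/832 = 24.4% → Downtown
Overall: Downtown 1004/4129 = 24.3%, Uptown 637/3520 = 18.1% → Downtown
Downtown wins overall and in every credit group — no reversal.

No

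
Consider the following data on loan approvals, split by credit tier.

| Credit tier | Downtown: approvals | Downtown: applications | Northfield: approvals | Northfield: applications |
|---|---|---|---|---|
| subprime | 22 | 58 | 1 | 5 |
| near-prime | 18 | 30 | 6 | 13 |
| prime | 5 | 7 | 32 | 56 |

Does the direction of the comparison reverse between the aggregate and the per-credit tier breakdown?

Subprime: Downtown 22/58 = 37.9%, Northfield 1/5 = 20.0% → Downtown
Near-prime: Downtown 18/30 = 60.0%, Northfield 6/13 = 46.2% → Downtown
Prime: Downtown 5/7 = 71.4%, Northfield 32/56 = 57.1% → Downtown
Overall: Downtown 45/95 = 47.4%, Northfield 39/74 = 52.7% → Northfield
Downtown wins each credit group but Northfield wins overall — the comparison reverses. Downtown's applications skew toward subprime, which has a lower base rate.

Yes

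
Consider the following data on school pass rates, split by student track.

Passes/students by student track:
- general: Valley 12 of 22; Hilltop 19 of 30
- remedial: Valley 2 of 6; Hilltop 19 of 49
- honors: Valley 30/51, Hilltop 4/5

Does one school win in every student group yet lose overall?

General: Valley 12/22 = 54.5%, Hilltop 19/30 = 63.3% → Hilltop
Remedial: Valley 2/6 = 33.3%, Hilltop 19/49 = 38.8% → Hilltop
Honors: Valley 30/51 = 58.8%, Hilltop 4/5 = 80.0% → Hilltop
Overall: Valley 44/79 = 55.7%, Hilltop 42/84 = 50.0% → Valley
Hilltop wins each student group but Valley wins overall — the comparison reverses. Hilltop's students skew toward remedial, which has a lower base rate.

Yes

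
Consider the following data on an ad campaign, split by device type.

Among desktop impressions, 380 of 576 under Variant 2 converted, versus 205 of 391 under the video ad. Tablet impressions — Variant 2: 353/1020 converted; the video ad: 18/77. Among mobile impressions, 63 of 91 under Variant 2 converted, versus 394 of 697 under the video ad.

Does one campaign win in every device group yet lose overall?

Desktop: Variant 2 380/576 = 66.0%, the video ad 205/391 = 52.4% → Variant 2
Tablet: Variant 2 353/1020 = 34.6%, the video ad 18/77 = 23.4% → Variant 2
Mobile: Variant 2 63/91 = 69.2%, the video ad 394/697 = 56.5% → Variant 2
Overall: Variant 2 796/1687 = 47.2%, the video ad 617/1165 = 53.0% → the video ad
Variant 2 wins each device group but the video ad wins overall — the comparison reverses. Variant 2's impressions skew toward tablet, which has a lower base rate.

Yes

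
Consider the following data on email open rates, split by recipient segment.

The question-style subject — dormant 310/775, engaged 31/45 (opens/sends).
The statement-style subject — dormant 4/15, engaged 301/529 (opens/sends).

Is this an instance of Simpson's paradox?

Yes

Dormant: the question-style subject 310/775 = 40.0%, the statement-style subject 4/15 = 26.7% → the question-style subject
Engaged: the question-style subject 31/45 = 68.9%, the statement-style subject 301/529 = 56.9% → the question-style subject
Overall: the question-style subject 341/820 = 41.6%, the statement-style subject 305/544 = 56.1% → the statement-style subject
The question-style subject wins each recipient group but the statement-style subject wins overall — the comparison reverses. The question-style subject's sends skew toward dormant, which has a lower base rate.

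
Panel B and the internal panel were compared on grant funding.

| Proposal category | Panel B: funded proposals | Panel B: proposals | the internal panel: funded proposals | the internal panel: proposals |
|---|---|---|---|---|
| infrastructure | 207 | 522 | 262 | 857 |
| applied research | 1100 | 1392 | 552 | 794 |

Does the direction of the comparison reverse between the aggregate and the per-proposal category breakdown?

Infrastructure: Panel B 207/522 = 39.7%, the internal panel 262/857 = 30.6% → Panel B
Applied research: Panel B 1100/1392 = 79.0%, the internal panel 552/794 = 69.5% → Panel B
Overall: Panel B 1307/1914 = 68.3%, the internal panel 814/1651 = 49.3% → Panel B
Panel B wins overall and in every proposal group — no reversal.

No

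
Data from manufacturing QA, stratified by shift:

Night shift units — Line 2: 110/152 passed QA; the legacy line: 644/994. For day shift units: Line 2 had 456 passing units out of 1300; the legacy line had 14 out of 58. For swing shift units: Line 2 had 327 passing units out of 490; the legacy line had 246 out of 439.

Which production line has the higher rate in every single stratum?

Line 2

Night shift: Line 2 110/152 = 72.4%, the legacy line 644/994 = 64.8% → Line 2
Day shift: Line 2 456/1300 = 35.1%, the legacy line 14/58 = 24.1% → Line 2
Swing shift: Line 2 327/490 = 66.7%, the legacy line 246/439 = 56.0% → Line 2
Line 2 has the higher rate in all 3 groups.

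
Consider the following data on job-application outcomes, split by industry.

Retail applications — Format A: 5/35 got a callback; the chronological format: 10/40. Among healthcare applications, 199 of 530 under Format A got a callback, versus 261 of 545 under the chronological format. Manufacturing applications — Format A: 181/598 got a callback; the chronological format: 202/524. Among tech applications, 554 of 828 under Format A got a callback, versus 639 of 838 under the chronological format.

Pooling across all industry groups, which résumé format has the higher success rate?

the chronological format

Retail: Format A 5/35 = 14.3%, the chronological format 10/40 = 25.0% → the chronological format
Healthcare: Format A 199/530 = 37.5%, the chronological format 261/545 = 47.9% → the chronological format
Manufacturing: Format A 181/598 = 30.3%, the chronological format 202/524 = 38.5% → the chronological format
Tech: Format A 554/828 = 66.9%, the chronological format 639/838 = 76.3% → the chronological format
Overall: Format A 939/1991 = 47.2%, the chronological format 1112/1947 = 57.1% → the chronological format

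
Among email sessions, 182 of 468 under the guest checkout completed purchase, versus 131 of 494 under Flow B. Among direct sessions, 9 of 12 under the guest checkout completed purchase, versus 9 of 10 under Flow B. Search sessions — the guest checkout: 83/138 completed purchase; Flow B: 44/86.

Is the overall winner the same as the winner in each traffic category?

No

Email: the guest checkout 182/468 = 38.9%, Flow B 131/494 = 26.5% → the guest checkout
Direct: the guest checkout 9/12 = 75.0%, Flow B 9/10 = 90.0% → Flow B
Search: the guest checkout 83/138 = 60.1%, Flow B 44/86 = 51.2% → the guest checkout
Overall: the guest checkout 274/618 = 44.3%, Flow B 184/590 = 31.2% → the guest checkout
Neither sweeps: the guest checkout wins 2 of 3 groups, Flow B wins 1. The guest checkout wins overall but not every group — no Simpson reversal.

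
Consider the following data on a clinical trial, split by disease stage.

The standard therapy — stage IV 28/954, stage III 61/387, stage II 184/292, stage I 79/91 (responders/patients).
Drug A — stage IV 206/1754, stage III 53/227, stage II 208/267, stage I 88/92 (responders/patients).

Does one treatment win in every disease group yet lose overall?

Stage IV: the standard therapy 28/954 = 2.9%, Drug A 206/1754 = 11.7% → Drug A
Stage III: the standard therapy 61/387 = 15.8%, Drug A 53/227 = 23.3% → Drug A
Stage II: the standard therapy 184/292 = 63.0%, Drug A 208/267 = 77.9% → Drug A
Stage I: the standard therapy 79/91 = 86.8%, Drug A 88/92 = 95.7% → Drug A
Overall: the standard therapy 352/1724 = 20.4%, Drug A 555/2340 = 23.7% → Drug A
Drug A wins overall and in every disease group — no reversal.

No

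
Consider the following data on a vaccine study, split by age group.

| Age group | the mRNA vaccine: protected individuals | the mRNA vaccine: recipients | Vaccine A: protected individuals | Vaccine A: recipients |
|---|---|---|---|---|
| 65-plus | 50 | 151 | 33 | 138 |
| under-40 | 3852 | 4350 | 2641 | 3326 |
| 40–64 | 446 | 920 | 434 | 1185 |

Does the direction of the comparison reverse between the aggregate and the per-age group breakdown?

65-plus: the mRNA vaccine 50/151 = 33.1%, Vaccine A 33/138 = 23.9% → the mRNA vaccine
Under-40: the mRNA vaccine 3852/4350 = 88.6%, Vaccine A 2641/3326 = 79.4% → the mRNA vaccine
40–64: the mRNA vaccine 446/920 = 48.5%, Vaccine A 434/1185 = 36.6% → the mRNA vaccine
Overall: the mRNA vaccine 4348/5421 = 80.2%, Vaccine A 3108/4649 = 66.9% → the mRNA vaccine
The mRNA vaccine wins overall and in every age group — no reversal.

No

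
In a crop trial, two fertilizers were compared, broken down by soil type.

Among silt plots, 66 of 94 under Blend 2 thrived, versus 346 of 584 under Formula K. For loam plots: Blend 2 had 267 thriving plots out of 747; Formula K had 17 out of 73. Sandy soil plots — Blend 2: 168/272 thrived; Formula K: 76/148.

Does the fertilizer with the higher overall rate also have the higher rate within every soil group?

Silt: Blend 2 66/94 = 70.2%, Formula K 346/584 = 59.2% → Blend 2
Loam: Blend 2 267/747 = 35.7%, Formula K 17/73 = 23.3% → Blend 2
Sandy soil: Blend 2 168/272 = 61.8%, Formula K 76/148 = 51.4% → Blend 2
Overall: Blend 2 501/1113 = 45.0%, Formula K 439/805 = 54.5% → Formula K
Blend 2 wins each soil group but Formula K wins overall — the comparison reverses. Blend 2's plots skew toward loam, which has a lower base rate.

No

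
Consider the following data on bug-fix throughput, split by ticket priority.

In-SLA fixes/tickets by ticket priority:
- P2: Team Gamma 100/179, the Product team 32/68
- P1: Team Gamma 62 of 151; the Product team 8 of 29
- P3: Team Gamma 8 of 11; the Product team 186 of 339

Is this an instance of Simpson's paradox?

P2: Team Gamma 100/179 = 55.9%, the Product team 32/68 = 47.1% → Team Gamma
P1: Team Gamma 62/151 = 41.1%, the Product team 8/29 = 27.6% → Team Gamma
P3: Team Gamma 8/11 = 72.7%, the Product team 186/339 = 54.9% → Team Gamma
Overall: Team Gamma 170/341 = 49.9%, the Product team 226/436 = 51.8% → the Product team
Team Gamma wins each ticket group but the Product team wins overall — the comparison reverses. Team Gamma's tickets skew toward P1, which has a lower base rate.

Yes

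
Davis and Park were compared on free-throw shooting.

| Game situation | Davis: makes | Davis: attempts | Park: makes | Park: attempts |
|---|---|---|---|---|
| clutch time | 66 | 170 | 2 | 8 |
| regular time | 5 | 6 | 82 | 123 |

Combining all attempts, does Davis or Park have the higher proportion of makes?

Clutch time: Davis 66/170 = 38.8%, Park 2/8 = 25.0% → Davis
Regular time: Davis 5/6 = 83.3%, Park 82/123 = 66.7% → Davis
Overall: Davis 71/176 = 40.3%, Park 84/131 = 64.1% → Park
(Davis wins every game group but Park wins overall — Davis's attempts skew toward the low-rate clutch time group.)

Park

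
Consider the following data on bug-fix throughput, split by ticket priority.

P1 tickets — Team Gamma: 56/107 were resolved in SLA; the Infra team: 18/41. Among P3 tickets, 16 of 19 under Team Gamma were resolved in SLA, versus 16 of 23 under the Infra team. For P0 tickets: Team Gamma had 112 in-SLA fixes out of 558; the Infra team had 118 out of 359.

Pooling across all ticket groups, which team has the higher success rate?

P1: Team Gamma 56/107 = 52.3%, the Infra team 18/41 = 43.9% → Team Gamma
P3: Team Gamma 16/19 = 84.2%, the Infra team 16/23 = 69.6% → Team Gamma
P0: Team Gamma 112/558 = 20.1%, the Infra team 118/359 = 32.9% → the Infra team
Overall: Team Gamma 184/684 = 26.9%, the Infra team 152/423 = 35.9% → the Infra team
(Neither sweeps every ticket group, but the Infra team has the higher pooled rate.)

the Infra team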